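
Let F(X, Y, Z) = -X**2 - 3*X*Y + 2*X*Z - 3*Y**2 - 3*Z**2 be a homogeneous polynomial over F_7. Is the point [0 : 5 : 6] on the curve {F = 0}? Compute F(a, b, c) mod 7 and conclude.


F(0,5,6) ≡ 6 (mod 7); P is NOT on the curve.

Evaluate F(0, 5, 6) term-by-term (mod 7).
  -X**2 ↦ -1·0·1·1 = 0
  -3*X*Y ↦ -3·0·5·1 = 0
  2*X*Z ↦ 2·0·1·6 = 0
  -3*Y**2 ↦ -3·1·25·1 = -75
  -3*Z**2 ↦ -3·1·1·36 = -108
Sum: F(0, 5, 6) = (0) + (0) + (0) + (-75) + (-108) = -183.
Reducing mod 7: -183 ≡ 6 (mod 7).
Since F(a, b, c) ≡ 6 ≠ 0 (mod 7), P does NOT lie on the curve.


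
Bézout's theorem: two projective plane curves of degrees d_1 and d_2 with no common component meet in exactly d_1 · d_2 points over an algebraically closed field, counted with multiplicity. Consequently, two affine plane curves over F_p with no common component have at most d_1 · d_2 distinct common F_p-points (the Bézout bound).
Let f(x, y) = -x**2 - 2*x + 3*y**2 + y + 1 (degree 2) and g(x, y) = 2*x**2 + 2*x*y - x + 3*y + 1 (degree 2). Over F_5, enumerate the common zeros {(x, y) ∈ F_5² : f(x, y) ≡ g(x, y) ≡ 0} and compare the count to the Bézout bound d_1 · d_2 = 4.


Common zeros: {(2, 4), (3, 1)}; count = 2; Bézout bound = 4.

deg(f) = 2, deg(g) = 2, so Bézout bound = 4.
Scan x ∈ F_5. For each x, list the y ∈ F_5 with f(x, y) ≡ 0 and those with g(x, y) ≡ 0 (mod 5); the common zeros in that column are the intersection.
  x = 0: f ≡ 0 at y ∈ {1, 2}; g ≡ 0 at y ∈ {3}; common: ∅.
  x = 1: f ≡ 0 at y ∈ {4}; g ≡ 0 at y ∈ ∅; common: ∅.
  x = 2: f ≡ 0 at y ∈ {4}; g ≡ 0 at y ∈ {4}; common: {4}.
  x = 3: f ≡ 0 at y ∈ {1, 2}; g ≡ 0 at y ∈ {1}; common: {1}.
  x = 4: f ≡ 0 at y ∈ ∅; g ≡ 0 at y ∈ {1}; common: ∅.
Collecting: common zeros = {(2, 4), (3, 1)}, so the count is 2.
Comparison with the Bézout bound: 2 ≤ 4 = deg(f)·deg(g), as expected for curves with no common component (the affine F_5-count falls short of the bound because intersections may lie at infinity, over extension fields, or carry multiplicity).


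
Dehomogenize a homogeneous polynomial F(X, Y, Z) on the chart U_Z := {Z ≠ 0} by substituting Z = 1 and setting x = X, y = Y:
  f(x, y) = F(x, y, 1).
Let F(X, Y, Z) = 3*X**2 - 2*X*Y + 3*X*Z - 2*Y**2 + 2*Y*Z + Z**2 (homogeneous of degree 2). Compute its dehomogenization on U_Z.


f(x, y) = 3*x**2 - 2*x*y + 3*x - 2*y**2 + 2*y + 1

On U_Z we set Z = 1. Each monomial c·X^i·Y^j·Z^k in F becomes c·x^i·y^j·1^k = c·x^i·y^j.
Substituting Z = 1: F(X, Y, 1) = 3*x**2 - 2*x*y + 3*x - 2*y**2 + 2*y + 1.
Note: deg(f) ≤ deg(F) = 2; strict inequality happens when F is divisible by Z (lost terms).


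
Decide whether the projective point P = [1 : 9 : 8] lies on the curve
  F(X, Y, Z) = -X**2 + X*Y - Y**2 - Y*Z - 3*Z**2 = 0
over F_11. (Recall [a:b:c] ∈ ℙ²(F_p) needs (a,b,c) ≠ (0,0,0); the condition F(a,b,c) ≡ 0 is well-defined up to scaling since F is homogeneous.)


F(1,9,8) ≡ 4 (mod 11); P is NOT on the curve.

Evaluate F(1, 9, 8) term-by-term (mod 11).
  -X**2 ↦ -1·1·1·1 = -1
  X*Y ↦ 1·1·9·1 = 9
  -Y**2 ↦ -1·1·81·1 = -81
  -Y*Z ↦ -1·1·9·8 = -72
  -3*Z**2 ↦ -3·1·1·64 = -192
Sum: F(1, 9, 8) = (-1) + (9) + (-81) + (-72) + (-192) = -337.
Reducing mod 11: -337 ≡ 4 (mod 11).
Since F(a, b, c) ≡ 4 ≠ 0 (mod 11), P does NOT lie on the curve.


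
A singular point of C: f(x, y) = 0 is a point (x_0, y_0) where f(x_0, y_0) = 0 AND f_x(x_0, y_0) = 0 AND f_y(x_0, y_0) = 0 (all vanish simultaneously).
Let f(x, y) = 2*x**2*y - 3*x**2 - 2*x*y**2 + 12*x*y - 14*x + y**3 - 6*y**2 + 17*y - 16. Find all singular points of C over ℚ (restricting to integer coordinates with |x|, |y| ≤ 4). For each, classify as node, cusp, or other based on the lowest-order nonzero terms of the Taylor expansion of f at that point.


Singular points: {(-2, 1)}; classification: node.

Compute partial derivatives:
  f_x = 4*x*y - 6*x - 2*y**2 + 12*y - 14.
  f_y = 2*x**2 - 4*x*y + 12*x + 3*y**2 - 12*y + 17.
Scan x_0 ∈ {−4, ..., 4}. For each x_0, f_y(x_0, y) is a polynomial in y; find its integer roots y ∈ {−4, ..., 4}, then test f_x and f at those candidates.
  x = -4: f_y(-4, y) = 3*y**2 + 4*y + 1; vanishes at y ∈ {-1}. (-4, -1): f_x = 12 ≠ 0.
  x = -3: f_y(-3, y) = 3*y**2 - 1; no integer root y with |y| ≤ 4.
  x = -2: f_y(-2, y) = 3*y**2 - 4*y + 1; vanishes at y ∈ {1}. (-2, 1): f_x = 0, f = 0 — SINGULAR.
  x = -1: f_y(-1, y) = 3*y**2 - 8*y + 7; no integer root y with |y| ≤ 4.
  x = 0: f_y(0, y) = 3*y**2 - 12*y + 17; no integer root y with |y| ≤ 4.
  x = 1: f_y(1, y) = 3*y**2 - 16*y + 31; no integer root y with |y| ≤ 4.
  x = 2: f_y(2, y) = 3*y**2 - 20*y + 49; no integer root y with |y| ≤ 4.
  x = 3: f_y(3, y) = 3*y**2 - 24*y + 71; no integer root y with |y| ≤ 4.
  x = 4: f_y(4, y) = 3*y**2 - 28*y + 97; no integer root y with |y| ≤ 4.
Only singular point on the grid: (-2, 1).
Classify: substitute x = -2 + u, y = 1 + v and expand: f = 2*u**2*v - u**2 - 2*u*v**2 + v**3 + v**2.
No constant or linear terms (consistent with a singular point). Quadratic part: -u**2 + v**2. Cubic part: 2*u**2*v - 2*u*v**2 + v**3.
The quadratic part v**2 - u**2 = (v − u)(v + u) splits into two distinct linear factors, so there are two distinct tangent lines y − 1 = ±(x − -2) — this is a node (ordinary double point).
Classification: node.


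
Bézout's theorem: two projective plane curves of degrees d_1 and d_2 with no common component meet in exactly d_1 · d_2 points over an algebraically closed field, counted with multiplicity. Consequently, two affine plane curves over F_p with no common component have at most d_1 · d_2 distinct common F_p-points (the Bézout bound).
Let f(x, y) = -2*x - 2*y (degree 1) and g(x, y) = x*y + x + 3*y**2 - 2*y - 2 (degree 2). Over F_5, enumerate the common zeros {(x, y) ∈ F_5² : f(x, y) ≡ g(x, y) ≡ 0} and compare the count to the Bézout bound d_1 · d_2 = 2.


Common zeros: {(3, 2)}; count = 1; Bézout bound = 2.

deg(f) = 1, deg(g) = 2, so Bézout bound = 2.
Scan x ∈ F_5. For each x, list the y ∈ F_5 with f(x, y) ≡ 0 and those with g(x, y) ≡ 0 (mod 5); the common zeros in that column are the intersection.
  x = 0: f ≡ 0 at y ∈ {0}; g ≡ 0 at y ∈ ∅; common: ∅.
  x = 1: f ≡ 0 at y ∈ {4}; g ≡ 0 at y ∈ ∅; common: ∅.
  x = 2: f ≡ 0 at y ∈ {3}; g ≡ 0 at y ∈ {0}; common: ∅.
  x = 3: f ≡ 0 at y ∈ {2}; g ≡ 0 at y ∈ {1, 2}; common: {2}.
  x = 4: f ≡ 0 at y ∈ {1}; g ≡ 0 at y ∈ {3}; common: ∅.
Collecting: common zeros = {(3, 2)}, so the count is 1.
Comparison with the Bézout bound: 1 ≤ 2 = deg(f)·deg(g), as expected for curves with no common component (the affine F_5-count falls short of the bound because intersections may lie at infinity, over extension fields, or carry multiplicity).


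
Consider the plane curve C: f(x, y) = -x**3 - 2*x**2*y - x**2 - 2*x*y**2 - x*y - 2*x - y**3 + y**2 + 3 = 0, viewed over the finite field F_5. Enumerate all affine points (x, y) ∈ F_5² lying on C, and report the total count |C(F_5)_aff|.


Affine F_5-points: {(0, 3), (0, 4), (2, 4), (4, 0), (4, 4)}; count = 5.

For each of the 25 pairs (x, y) ∈ F_5², evaluate f(x, y) mod 5. Record the zeros.
  x = 0: [0↦3, 1↦3, 2↦4, 3↦0, 4↦0]  zeros at y ∈ {3, 4}
  x = 1: [0↦4, 1↦4, 2↦1, 3↦4, 4↦2]  zeros at y ∈ ∅
  x = 2: [0↦2, 1↦3, 2↦2, 3↦3, 4↦0]  zeros at y ∈ {4}
  x = 3: [0↦1, 1↦4, 2↦1, 3↦1, 4↦3]  zeros at y ∈ ∅
  x = 4: [0↦0, 1↦1, 2↦2, 3↦2, 4↦0]  zeros at y ∈ {0, 4}
Collecting zeros: affine points = {(0, 3), (0, 4), (2, 4), (4, 0), (4, 4)}.
Total count |C(F_5)_aff| = 5.


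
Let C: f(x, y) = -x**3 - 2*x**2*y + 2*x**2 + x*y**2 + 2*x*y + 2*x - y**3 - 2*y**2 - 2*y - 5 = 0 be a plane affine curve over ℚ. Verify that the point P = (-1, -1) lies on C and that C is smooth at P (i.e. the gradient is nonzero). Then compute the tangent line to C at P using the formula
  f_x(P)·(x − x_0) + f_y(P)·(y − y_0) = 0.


Tangent line at P: -10*x - 3*y - 13 = 0.

Step 1: f(-1, -1) = 0, so P lies on C.
Step 2: partial derivatives
  f_x(x, y) = -3*x**2 - 4*x*y + 4*x + y**2 + 2*y + 2, f_y(x, y) = -2*x**2 + 2*x*y + 2*x - 3*y**2 - 4*y - 2.
  f_x(P) = -10, f_y(P) = -3 (gradient nonzero, so P is smooth).
Step 3: tangent line at P: -10·(x − -1) + -3·(y − -1) = 0.
Expanding: -10*x - 3*y - 13 = 0.


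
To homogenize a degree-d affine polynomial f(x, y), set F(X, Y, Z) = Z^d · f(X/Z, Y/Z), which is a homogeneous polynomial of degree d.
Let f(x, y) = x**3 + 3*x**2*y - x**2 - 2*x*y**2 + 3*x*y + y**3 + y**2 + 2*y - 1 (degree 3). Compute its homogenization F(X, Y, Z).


F(X, Y, Z) = X**3 + 3*X**2*Y - X**2*Z - 2*X*Y**2 + 3*X*Y*Z + Y**3 + Y**2*Z + 2*Y*Z**2 - Z**3

deg(f) = 3.
Substitute x = X/Z, y = Y/Z into f, then multiply by Z^3.
  monomial 1·x^3·y^0 ↦ 1·X^3·Y^0·Z^0.
  monomial 3·x^2·y^1 ↦ 3·X^2·Y^1·Z^0.
  monomial -1·x^2·y^0 ↦ -1·X^2·Y^0·Z^1.
  monomial -2·x^1·y^2 ↦ -2·X^1·Y^2·Z^0.
  monomial 3·x^1·y^1 ↦ 3·X^1·Y^1·Z^1.
  monomial 1·x^0·y^3 ↦ 1·X^0·Y^3·Z^0.
  monomial 1·x^0·y^2 ↦ 1·X^0·Y^2·Z^1.
  monomial 2·x^0·y^1 ↦ 2·X^0·Y^1·Z^2.
  monomial -1·x^0·y^0 ↦ -1·X^0·Y^0·Z^3.
Collecting: F(X, Y, Z) = X**3 + 3*X**2*Y - X**2*Z - 2*X*Y**2 + 3*X*Y*Z + Y**3 + Y**2*Z + 2*Y*Z**2 - Z**3.


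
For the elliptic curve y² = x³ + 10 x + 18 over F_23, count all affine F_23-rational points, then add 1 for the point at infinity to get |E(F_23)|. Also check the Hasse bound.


Affine points = {(0, 8), (0, 15), (1, 11), (1, 12), (2, 0), (3, 11), (3, 12), (5, 3), (5, 20), (6, 8), (6, 15), (8, 9), (8, 14), (9, 3), (9, 20), (12, 7), (12, 16), (14, 2), (14, 21), (15, 1), (15, 22), (17, 8), (17, 15), (18, 2), (18, 21), (19, 11), (19, 12), (21, 6), (21, 17)}; affine count = 29; |E(F_23)| = 30.

Discriminant check: Δ ∝ 4a³ + 27b² = 4·10³ + 27·18² = 4·1000 + 27·324 ≡ 6 (mod 23). Nonzero ⇒ E is nonsingular.
For each x ∈ F_23, compute rhs = x³ + 10·x + 18 mod 23, then count y ∈ F_23 with y² ≡ rhs.
  x = 0: rhs = 18, matching y values: 8, 15 (2 points).
  x = 1: rhs = 6, matching y values: 11, 12 (2 points).
  x = 2: rhs = 0, matching y values: 0 (1 points).
  x = 3: rhs = 6, matching y values: 11, 12 (2 points).
  x = 4: rhs = 7, matching y values: none (0 points).
  x = 5: rhs = 9, matching y values: 3, 20 (2 points).
  x = 6: rhs = 18, matching y values: 8, 15 (2 points).
  x = 7: rhs = 17, matching y values: none (0 points).
  x = 8: rhs = 12, matching y values: 9, 14 (2 points).
  x = 9: rhs = 9, matching y values: 3, 20 (2 points).
  x = 10: rhs = 14, matching y values: none (0 points).
  x = 11: rhs = 10, matching y values: none (0 points).
  x = 12: rhs = 3, matching y values: 7, 16 (2 points).
  x = 13: rhs = 22, matching y values: none (0 points).
  x = 14: rhs = 4, matching y values: 2, 21 (2 points).
  x = 15: rhs = 1, matching y values: 1, 22 (2 points).
  x = 16: rhs = 19, matching y values: none (0 points).
  x = 17: rhs = 18, matching y values: 8, 15 (2 points).
  x = 18: rhs = 4, matching y values: 2, 21 (2 points).
  x = 19: rhs = 6, matching y values: 11, 12 (2 points).
  x = 20: rhs = 7, matching y values: none (0 points).
  x = 21: rhs = 13, matching y values: 6, 17 (2 points).
  x = 22: rhs = 7, matching y values: none (0 points).
Total affine count: 29.
Full point count |E(F_23)| = 29 + 1 = 30.
Hasse bound: |30 − (23+1)| = |6| = 6 ≤ 2√23 ≈ 9.5917 ✓.


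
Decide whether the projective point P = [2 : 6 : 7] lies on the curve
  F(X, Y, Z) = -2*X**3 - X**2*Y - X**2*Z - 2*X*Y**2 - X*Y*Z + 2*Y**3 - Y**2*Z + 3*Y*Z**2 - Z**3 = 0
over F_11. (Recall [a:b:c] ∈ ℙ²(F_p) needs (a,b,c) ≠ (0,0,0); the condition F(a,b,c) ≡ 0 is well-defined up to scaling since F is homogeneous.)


F(2,6,7) ≡ 5 (mod 11); P is NOT on the curve.

Evaluate F(2, 6, 7) term-by-term (mod 11).
  -2*X**3 ↦ -2·8·1·1 = -16
  -X**2*Y ↦ -1·4·6·1 = -24
  -X**2*Z ↦ -1·4·1·7 = -28
  -2*X*Y**2 ↦ -2·2·36·1 = -144
  -X*Y*Z ↦ -1·2·6·7 = -84
  2*Y**3 ↦ 2·1·216·1 = 432
  -Y**2*Z ↦ -1·1·36·7 = -252
  3*Y*Z**2 ↦ 3·1·6·49 = 882
  -Z**3 ↦ -1·1·1·343 = -343
Sum: F(2, 6, 7) = (-16) + (-24) + (-28) + (-144) + (-84) + (432) + (-252) + (882) + (-343) = 423.
Reducing mod 11: 423 ≡ 5 (mod 11).
Since F(a, b, c) ≡ 5 ≠ 0 (mod 11), P does NOT lie on the curve.


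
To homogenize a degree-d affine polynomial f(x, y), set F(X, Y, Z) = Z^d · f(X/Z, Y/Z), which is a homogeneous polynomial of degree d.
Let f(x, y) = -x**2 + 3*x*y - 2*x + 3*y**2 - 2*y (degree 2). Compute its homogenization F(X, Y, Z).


F(X, Y, Z) = -X**2 + 3*X*Y - 2*X*Z + 3*Y**2 - 2*Y*Z

deg(f) = 2.
Substitute x = X/Z, y = Y/Z into f, then multiply by Z^2.
  monomial -1·x^2·y^0 ↦ -1·X^2·Y^0·Z^0.
  monomial 3·x^1·y^1 ↦ 3·X^1·Y^1·Z^0.
  monomial -2·x^1·y^0 ↦ -2·X^1·Y^0·Z^1.
  monomial 3·x^0·y^2 ↦ 3·X^0·Y^2·Z^0.
  monomial -2·x^0·y^1 ↦ -2·X^0·Y^1·Z^1.
Collecting: F(X, Y, Z) = -X**2 + 3*X*Y - 2*X*Z + 3*Y**2 - 2*Y*Z.


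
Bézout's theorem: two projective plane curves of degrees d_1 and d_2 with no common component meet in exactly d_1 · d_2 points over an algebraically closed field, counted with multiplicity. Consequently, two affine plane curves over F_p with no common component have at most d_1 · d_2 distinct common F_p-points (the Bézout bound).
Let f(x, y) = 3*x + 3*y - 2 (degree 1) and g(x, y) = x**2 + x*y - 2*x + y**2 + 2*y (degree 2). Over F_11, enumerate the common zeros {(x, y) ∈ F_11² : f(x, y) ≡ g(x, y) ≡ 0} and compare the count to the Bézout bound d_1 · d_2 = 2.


Common zeros: {(6, 2)}; count = 1; Bézout bound = 2.

deg(f) = 1, deg(g) = 2, so Bézout bound = 2.
Scan x ∈ F_11. For each x, list the y ∈ F_11 with f(x, y) ≡ 0 and those with g(x, y) ≡ 0 (mod 11); the common zeros in that column are the intersection.
  x = 0: f ≡ 0 at y ∈ {8}; g ≡ 0 at y ∈ {0, 9}; common: ∅.
  x = 1: f ≡ 0 at y ∈ {7}; g ≡ 0 at y ∈ ∅; common: ∅.
  x = 2: f ≡ 0 at y ∈ {6}; g ≡ 0 at y ∈ {0, 7}; common: ∅.
  x = 3: f ≡ 0 at y ∈ {5}; g ≡ 0 at y ∈ ∅; common: ∅.
  x = 4: f ≡ 0 at y ∈ {4}; g ≡ 0 at y ∈ {7, 9}; common: ∅.
  x = 5: f ≡ 0 at y ∈ {3}; g ≡ 0 at y ∈ {2}; common: ∅.
  x = 6: f ≡ 0 at y ∈ {2}; g ≡ 0 at y ∈ {1, 2}; common: {2}.
  x = 7: f ≡ 0 at y ∈ {1}; g ≡ 0 at y ∈ ∅; common: ∅.
  x = 8: f ≡ 0 at y ∈ {0}; g ≡ 0 at y ∈ ∅; common: ∅.
  x = 9: f ≡ 0 at y ∈ {10}; g ≡ 0 at y ∈ {5, 6}; common: ∅.
  x = 10: f ≡ 0 at y ∈ {9}; g ≡ 0 at y ∈ {5}; common: ∅.
Collecting: common zeros = {(6, 2)}, so the count is 1.
Comparison with the Bézout bound: 1 ≤ 2 = deg(f)·deg(g), as expected for curves with no common component (the affine F_11-count falls short of the bound because intersections may lie at infinity, over extension fields, or carry multiplicity).


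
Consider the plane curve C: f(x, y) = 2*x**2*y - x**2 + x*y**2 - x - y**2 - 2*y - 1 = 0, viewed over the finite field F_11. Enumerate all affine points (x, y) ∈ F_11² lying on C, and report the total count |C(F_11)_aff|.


Affine F_11-points: {(0, 10), (2, 1), (2, 4), (8, 6), (8, 9), (9, 1), (10, 4), (10, 7)}; count = 8.

For each of the 121 pairs (x, y) ∈ F_11², evaluate f(x, y) mod 11. Record the zeros.
  x = 0: [0↦10, 1↦7, 2↦2, 3↦6, 4↦8, 5↦8, 6↦6, 7↦2, 8↦7, 9↦10, 10↦0]  zeros at y ∈ {10}
  x = 1: [0↦8, 1↦8, 2↦8, 3↦8, 4↦8, 5↦8, 6↦8, 7↦8, 8↦8, 9↦8, 10↦8]  zeros at y ∈ ∅
  x = 2: [0↦4, 1↦0, 2↦9, 3↦9, 4↦0, 5↦4, 6↦10, 7↦7, 8↦6, 9↦7, 10↦10]  zeros at y ∈ {1, 4}
  x = 3: [0↦9, 1↦5, 2↦5, 3↦9, 4↦6, 5↦7, 6↦1, 7↦10, 8↦1, 9↦7, 10↦6]  zeros at y ∈ ∅
  x = 4: [0↦1, 1↦1, 2↦7, 3↦8, 4↦4, 5↦6, 6↦3, 7↦6, 8↦4, 9↦8, 10↦7]  zeros at y ∈ ∅
  x = 5: [0↦2, 1↦10, 2↦4, 3↦6, 4↦5, 5↦1, 6↦5, 7↦6, 8↦4, 9↦10, 10↦2]  zeros at y ∈ ∅
  x = 6: [0↦1, 1↦10, 2↦7, 3↦3, 4↦9, 5↦3, 6↦7, 7↦10, 8↦1, 9↦2, 10↦2]  zeros at y ∈ ∅
  x = 7: [0↦9, 1↦1, 2↦5, 3↦10, 4↦5, 5↦1, 6↦9, 7↦7, 8↦6, 9↦6, 10↦7]  zeros at y ∈ ∅
  x = 8: [0↦4, 1↦5, 2↦9, 3↦5, 4↦4, 5↦6, 6↦0, 7↦8, 8↦8, 9↦0, 10↦6]  zeros at y ∈ {6, 9}
  x = 9: [0↦8, 1↦0, 2↦8, 3↦10, 4↦6, 5↦7, 6↦2, 7↦2, 8↦7, 9↦6, 10↦10]  zeros at y ∈ {1}
  x = 10: [0↦10, 1↦8, 2↦2, 3↦3, 4↦0, 5↦4, 6↦4, 7↦0, 8↦3, 9↦2, 10↦8]  zeros at y ∈ {4, 7}
Collecting zeros: affine points = {(0, 10), (2, 1), (2, 4), (8, 6), (8, 9), (9, 1), (10, 4), (10, 7)}.
Total count |C(F_11)_aff| = 8.


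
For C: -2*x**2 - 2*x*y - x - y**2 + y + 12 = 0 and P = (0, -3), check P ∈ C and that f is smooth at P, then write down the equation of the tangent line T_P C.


Tangent line at P: 5*x + 7*y + 21 = 0.

Step 1: f(0, -3) = 0, so P lies on C.
Step 2: partial derivatives
  f_x(x, y) = -4*x - 2*y - 1, f_y(x, y) = -2*x - 2*y + 1.
  f_x(P) = 5, f_y(P) = 7 (gradient nonzero, so P is smooth).
Step 3: tangent line at P: 5·(x − 0) + 7·(y − -3) = 0.
Expanding: 5*x + 7*y + 21 = 0.


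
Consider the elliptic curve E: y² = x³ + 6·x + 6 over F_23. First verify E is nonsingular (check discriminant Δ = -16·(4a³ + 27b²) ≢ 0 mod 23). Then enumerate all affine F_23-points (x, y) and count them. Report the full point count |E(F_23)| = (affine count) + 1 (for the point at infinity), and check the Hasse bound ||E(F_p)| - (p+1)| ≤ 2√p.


Affine points = {(0, 11), (0, 12), (1, 6), (1, 17), (2, 7), (2, 16), (4, 5), (4, 18), (5, 0), (7, 0), (10, 10), (10, 13), (11, 0), (12, 9), (12, 14), (13, 2), (13, 21), (16, 9), (16, 14), (18, 9), (18, 14), (21, 3), (21, 20)}; affine count = 23; |E(F_23)| = 24.

Discriminant check: Δ ∝ 4a³ + 27b² = 4·6³ + 27·6² = 4·216 + 27·36 ≡ 19 (mod 23). Nonzero ⇒ E is nonsingular.
For each x ∈ F_23, compute rhs = x³ + 6·x + 6 mod 23, then count y ∈ F_23 with y² ≡ rhs.
  x = 0: rhs = 6, matching y values: 11, 12 (2 points).
  x = 1: rhs = 13, matching y values: 6, 17 (2 points).
  x = 2: rhs = 3, matching y values: 7, 16 (2 points).
  x = 3: rhs = 5, matching y values: none (0 points).
  x = 4: rhs = 2, matching y values: 5, 18 (2 points).
  x = 5: rhs = 0, matching y values: 0 (1 points).
  x = 6: rhs = 5, matching y values: none (0 points).
  x = 7: rhs = 0, matching y values: 0 (1 points).
  x = 8: rhs = 14, matching y values: none (0 points).
  x = 9: rhs = 7, matching y values: none (0 points).
  x = 10: rhs = 8, matching y values: 10, 13 (2 points).
  x = 11: rhs = 0, matching y values: 0 (1 points).
  x = 12: rhs = 12, matching y values: 9, 14 (2 points).
  x = 13: rhs = 4, matching y values: 2, 21 (2 points).
  x = 14: rhs = 5, matching y values: none (0 points).
  x = 15: rhs = 21, matching y values: none (0 points).
  x = 16: rhs = 12, matching y values: 9, 14 (2 points).
  x = 17: rhs = 7, matching y values: none (0 points).
  x = 18: rhs = 12, matching y values: 9, 14 (2 points).
  x = 19: rhs = 10, matching y values: none (0 points).
  x = 20: rhs = 7, matching y values: none (0 points).
  x = 21: rhs = 9, matching y values: 3, 20 (2 points).
  x = 22: rhs = 22, matching y values: none (0 points).
Total affine count: 23.
Full point count |E(F_23)| = 23 + 1 = 24.
Hasse bound: |24 − (23+1)| = |0| = 0 ≤ 2√23 ≈ 9.5917 ✓.


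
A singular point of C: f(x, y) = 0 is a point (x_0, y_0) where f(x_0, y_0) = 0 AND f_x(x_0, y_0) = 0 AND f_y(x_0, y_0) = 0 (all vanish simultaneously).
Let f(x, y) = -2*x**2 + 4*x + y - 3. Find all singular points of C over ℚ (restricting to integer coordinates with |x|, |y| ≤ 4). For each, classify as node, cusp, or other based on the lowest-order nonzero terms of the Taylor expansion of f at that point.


No singular points in the scanned grid; C is smooth there.

Compute partial derivatives:
  f_x = 4 - 4*x.
  f_y = 1.
f_y = 1 is a nonzero constant, so f_y never vanishes: no point (x, y) can satisfy f = f_x = f_y = 0. In particular no (x, y) ∈ {−4, ..., 4}² is singular; the curve is smooth.


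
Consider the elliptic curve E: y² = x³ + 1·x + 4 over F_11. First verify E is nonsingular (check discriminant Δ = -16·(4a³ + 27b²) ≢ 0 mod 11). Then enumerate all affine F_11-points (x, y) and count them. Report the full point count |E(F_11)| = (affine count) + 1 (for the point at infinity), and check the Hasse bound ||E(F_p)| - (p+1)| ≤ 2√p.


Affine points = {(0, 2), (0, 9), (2, 5), (2, 6), (3, 1), (3, 10), (9, 4), (9, 7)}; affine count = 8; |E(F_11)| = 9.

Discriminant check: Δ ∝ 4a³ + 27b² = 4·1³ + 27·4² = 4·1 + 27·16 ≡ 7 (mod 11). Nonzero ⇒ E is nonsingular.
For each x ∈ F_11, compute rhs = x³ + 1·x + 4 mod 11, then count y ∈ F_11 with y² ≡ rhs.
  x = 0: rhs = 4, matching y values: 2, 9 (2 points).
  x = 1: rhs = 6, matching y values: none (0 points).
  x = 2: rhs = 3, matching y values: 5, 6 (2 points).
  x = 3: rhs = 1, matching y values: 1, 10 (2 points).
  x = 4: rhs = 6, matching y values: none (0 points).
  x = 5: rhs = 2, matching y values: none (0 points).
  x = 6: rhs = 6, matching y values: none (0 points).
  x = 7: rhs = 2, matching y values: none (0 points).
  x = 8: rhs = 7, matching y values: none (0 points).
  x = 9: rhs = 5, matching y values: 4, 7 (2 points).
  x = 10: rhs = 2, matching y values: none (0 points).
Total affine count: 8.
Full point count |E(F_11)| = 8 + 1 = 9.
Hasse bound: |9 − (11+1)| = |-3| = 3 ≤ 2√11 ≈ 6.6332 ✓.


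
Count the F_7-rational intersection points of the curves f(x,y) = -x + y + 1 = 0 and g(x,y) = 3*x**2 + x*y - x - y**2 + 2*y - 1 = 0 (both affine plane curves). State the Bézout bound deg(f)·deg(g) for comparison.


Common zeros: ∅; count = 0; Bézout bound = 2.

deg(f) = 1, deg(g) = 2, so Bézout bound = 2.
Scan x ∈ F_7. For each x, list the y ∈ F_7 with f(x, y) ≡ 0 and those with g(x, y) ≡ 0 (mod 7); the common zeros in that column are the intersection.
  x = 0: f ≡ 0 at y ∈ {6}; g ≡ 0 at y ∈ {1}; common: ∅.
  x = 1: f ≡ 0 at y ∈ {0}; g ≡ 0 at y ∈ ∅; common: ∅.
  x = 2: f ≡ 0 at y ∈ {1}; g ≡ 0 at y ∈ ∅; common: ∅.
  x = 3: f ≡ 0 at y ∈ {2}; g ≡ 0 at y ∈ ∅; common: ∅.
  x = 4: f ≡ 0 at y ∈ {3}; g ≡ 0 at y ∈ ∅; common: ∅.
  x = 5: f ≡ 0 at y ∈ {4}; g ≡ 0 at y ∈ ∅; common: ∅.
  x = 6: f ≡ 0 at y ∈ {5}; g ≡ 0 at y ∈ ∅; common: ∅.
Collecting: common zeros = ∅, so the count is 0.
Comparison with the Bézout bound: 0 ≤ 2 = deg(f)·deg(g), as expected for curves with no common component (the affine F_7-count falls short of the bound because intersections may lie at infinity, over extension fields, or carry multiplicity).


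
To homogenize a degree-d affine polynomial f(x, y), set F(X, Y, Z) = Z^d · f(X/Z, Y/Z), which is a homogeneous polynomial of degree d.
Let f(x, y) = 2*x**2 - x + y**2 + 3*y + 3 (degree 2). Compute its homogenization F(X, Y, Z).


F(X, Y, Z) = 2*X**2 - X*Z + Y**2 + 3*Y*Z + 3*Z**2

deg(f) = 2.
Substitute x = X/Z, y = Y/Z into f, then multiply by Z^2.
  monomial 2·x^2·y^0 ↦ 2·X^2·Y^0·Z^0.
  monomial -1·x^1·y^0 ↦ -1·X^1·Y^0·Z^1.
  monomial 1·x^0·y^2 ↦ 1·X^0·Y^2·Z^0.
  monomial 3·x^0·y^1 ↦ 3·X^0·Y^1·Z^1.
  monomial 3·x^0·y^0 ↦ 3·X^0·Y^0·Z^2.
Collecting: F(X, Y, Z) = 2*X**2 - X*Z + Y**2 + 3*Y*Z + 3*Z**2.


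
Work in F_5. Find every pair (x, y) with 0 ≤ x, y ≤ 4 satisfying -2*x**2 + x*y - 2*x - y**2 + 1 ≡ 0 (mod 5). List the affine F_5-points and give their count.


Affine F_5-points: {(0, 1), (0, 4), (1, 2), (1, 4), (2, 1), (4, 2)}; count = 6.

For each of the 25 pairs (x, y) ∈ F_5², evaluate f(x, y) mod 5. Record the zeros.
  x = 0: [0↦1, 1↦0, 2↦2, 3↦2, 4↦0]  zeros at y ∈ {1, 4}
  x = 1: [0↦2, 1↦2, 2↦0, 3↦1, 4↦0]  zeros at y ∈ {2, 4}
  x = 2: [0↦4, 1↦0, 2↦4, 3↦1, 4↦1]  zeros at y ∈ {1}
  x = 3: [0↦2, 1↦4, 2↦4, 3↦2, 4↦3]  zeros at y ∈ ∅
  x = 4: [0↦1, 1↦4, 2↦0, 3↦4, 4↦1]  zeros at y ∈ {2}
Collecting zeros: affine points = {(0, 1), (0, 4), (1, 2), (1, 4), (2, 1), (4, 2)}.
Total count |C(F_5)_aff| = 6.


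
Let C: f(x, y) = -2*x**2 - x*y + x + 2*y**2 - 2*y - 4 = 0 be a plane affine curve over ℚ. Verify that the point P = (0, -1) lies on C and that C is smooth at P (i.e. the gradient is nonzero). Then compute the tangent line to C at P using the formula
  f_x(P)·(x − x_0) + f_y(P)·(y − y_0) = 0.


Tangent line at P: 2*x - 6*y - 6 = 0.

Step 1: f(0, -1) = 0, so P lies on C.
Step 2: partial derivatives
  f_x(x, y) = -4*x - y + 1, f_y(x, y) = -x + 4*y - 2.
  f_x(P) = 2, f_y(P) = -6 (gradient nonzero, so P is smooth).
Step 3: tangent line at P: 2·(x − 0) + -6·(y − -1) = 0.
Expanding: 2*x - 6*y - 6 = 0.


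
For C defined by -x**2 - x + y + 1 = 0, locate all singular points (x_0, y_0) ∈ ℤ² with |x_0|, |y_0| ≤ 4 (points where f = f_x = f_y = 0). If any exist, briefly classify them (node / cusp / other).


No singular points in the scanned grid; C is smooth there.

Compute partial derivatives:
  f_x = -2*x - 1.
  f_y = 1.
f_y = 1 is a nonzero constant, so f_y never vanishes: no point (x, y) can satisfy f = f_x = f_y = 0. In particular no (x, y) ∈ {−4, ..., 4}² is singular; the curve is smooth.


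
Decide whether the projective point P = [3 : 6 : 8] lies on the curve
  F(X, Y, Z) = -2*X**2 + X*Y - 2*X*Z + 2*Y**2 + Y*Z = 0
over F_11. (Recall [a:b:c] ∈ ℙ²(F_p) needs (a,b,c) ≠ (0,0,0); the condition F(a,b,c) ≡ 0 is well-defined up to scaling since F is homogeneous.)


F(3,6,8) ≡ 6 (mod 11); P is NOT on the curve.

Evaluate F(3, 6, 8) term-by-term (mod 11).
  -2*X**2 ↦ -2·9·1·1 = -18
  X*Y ↦ 1·3·6·1 = 18
  -2*X*Z ↦ -2·3·1·8 = -48
  2*Y**2 ↦ 2·1·36·1 = 72
  Y*Z ↦ 1·1·6·8 = 48
Sum: F(3, 6, 8) = (-18) + (18) + (-48) + (72) + (48) = 72.
Reducing mod 11: 72 ≡ 6 (mod 11).
Since F(a, b, c) ≡ 6 ≠ 0 (mod 11), P does NOT lie on the curve.


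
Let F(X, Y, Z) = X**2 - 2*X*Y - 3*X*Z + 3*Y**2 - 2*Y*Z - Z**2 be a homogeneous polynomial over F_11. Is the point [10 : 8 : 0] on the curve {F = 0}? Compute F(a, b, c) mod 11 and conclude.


F(10,8,0) ≡ 0 (mod 11); P is on the curve.

Evaluate F(10, 8, 0) term-by-term (mod 11).
  X**2 ↦ 1·100·1·1 = 100
  -2*X*Y ↦ -2·10·8·1 = -160
  -3*X*Z ↦ -3·10·1·0 = 0
  3*Y**2 ↦ 3·1·64·1 = 192
  -2*Y*Z ↦ -2·1·8·0 = 0
  -Z**2 ↦ -1·1·1·0 = 0
Sum: F(10, 8, 0) = (100) + (-160) + (0) + (192) + (0) + (0) = 132.
Reducing mod 11: 132 ≡ 0 (mod 11).
Since F(a, b, c) ≡ 0 (mod 11), P lies on the curve.


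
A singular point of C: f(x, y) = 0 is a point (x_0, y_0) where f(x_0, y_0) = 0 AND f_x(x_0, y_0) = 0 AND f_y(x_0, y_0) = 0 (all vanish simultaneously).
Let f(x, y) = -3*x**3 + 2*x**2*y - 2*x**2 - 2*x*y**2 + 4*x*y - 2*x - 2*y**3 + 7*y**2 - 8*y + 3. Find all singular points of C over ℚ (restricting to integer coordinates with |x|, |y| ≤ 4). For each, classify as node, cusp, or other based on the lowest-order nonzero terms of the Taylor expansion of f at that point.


Singular points: {(0, 1)}; classification: cusp.

Compute partial derivatives:
  f_x = -9*x**2 + 4*x*y - 4*x - 2*y**2 + 4*y - 2.
  f_y = 2*x**2 - 4*x*y + 4*x - 6*y**2 + 14*y - 8.
Scan x_0 ∈ {−4, ..., 4}. For each x_0, f_y(x_0, y) is a polynomial in y; find its integer roots y ∈ {−4, ..., 4}, then test f_x and f at those candidates.
  x = -4: f_y(-4, y) = -6*y**2 + 30*y + 8; no integer root y with |y| ≤ 4.
  x = -3: f_y(-3, y) = -6*y**2 + 26*y - 2; no integer root y with |y| ≤ 4.
  x = -2: f_y(-2, y) = -6*y**2 + 22*y - 8; no integer root y with |y| ≤ 4.
  x = -1: f_y(-1, y) = -6*y**2 + 18*y - 10; no integer root y with |y| ≤ 4.
  x = 0: f_y(0, y) = -6*y**2 + 14*y - 8; vanishes at y ∈ {1}. (0, 1): f_x = 0, f = 0 — SINGULAR.
  x = 1: f_y(1, y) = -6*y**2 + 10*y - 2; no integer root y with |y| ≤ 4.
  x = 2: f_y(2, y) = -6*y**2 + 6*y + 8; no integer root y with |y| ≤ 4.
  x = 3: f_y(3, y) = -6*y**2 + 2*y + 22; no integer root y with |y| ≤ 4.
  x = 4: f_y(4, y) = -6*y**2 - 2*y + 40; no integer root y with |y| ≤ 4.
Only singular point on the grid: (0, 1).
Classify: substitute x = 0 + u, y = 1 + v and expand: f = -3*u**3 + 2*u**2*v - 2*u*v**2 - 2*v**3 + v**2.
No constant or linear terms (consistent with a singular point). Quadratic part: v**2. Cubic part: -3*u**3 + 2*u**2*v - 2*u*v**2 - 2*v**3.
The quadratic part v**2 is a perfect square, so there is a single (double) tangent line v = 0, i.e. y = 1. Restricting the cubic part to that line (v = 0) leaves -3*u**3 ≠ 0, so f is not divisible by v and the branch is v² ≈ 3*u**3 to lowest order — this is a cusp.
Classification: cusp.


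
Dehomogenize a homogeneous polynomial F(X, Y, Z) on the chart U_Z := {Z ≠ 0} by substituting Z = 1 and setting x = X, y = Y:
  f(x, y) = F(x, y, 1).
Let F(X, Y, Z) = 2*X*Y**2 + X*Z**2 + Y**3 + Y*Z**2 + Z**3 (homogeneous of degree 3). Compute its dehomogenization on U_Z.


f(x, y) = 2*x*y**2 + x + y**3 + y + 1

On U_Z we set Z = 1. Each monomial c·X^i·Y^j·Z^k in F becomes c·x^i·y^j·1^k = c·x^i·y^j.
Substituting Z = 1: F(X, Y, 1) = 2*x*y**2 + x + y**3 + y + 1.
Note: deg(f) ≤ deg(F) = 3; strict inequality happens when F is divisible by Z (lost terms).


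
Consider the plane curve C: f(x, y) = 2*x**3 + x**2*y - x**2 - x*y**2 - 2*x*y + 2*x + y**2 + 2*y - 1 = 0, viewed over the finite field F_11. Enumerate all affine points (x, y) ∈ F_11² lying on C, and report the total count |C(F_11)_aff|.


Affine F_11-points: {(1, 9), (2, 5), (2, 8), (6, 0), (6, 3), (8, 6), (8, 9), (9, 6), (9, 9)}; count = 9.

For each of the 121 pairs (x, y) ∈ F_11², evaluate f(x, y) mod 11. Record the zeros.
  x = 0: [0↦10, 1↦2, 2↦7, 3↦3, 4↦1, 5↦1, 6↦3, 7↦7, 8↦2, 9↦10, 10↦9]  zeros at y ∈ ∅
  x = 1: [0↦2, 1↦3, 2↦4, 3↦5, 4↦6, 5↦7, 6↦8, 7↦9, 8↦10, 9↦0, 10↦1]  zeros at y ∈ {9}
  x = 2: [0↦4, 1↦5, 2↦4, 3↦1, 4↦7, 5↦0, 6↦2, 7↦2, 8↦0, 9↦7, 10↦1]  zeros at y ∈ {5, 8}
  x = 3: [0↦6, 1↦9, 2↦8, 3↦3, 4↦5, 5↦3, 6↦8, 7↦9, 8↦6, 9↦10, 10↦10]  zeros at y ∈ ∅
  x = 4: [0↦9, 1↦5, 2↦6, 3↦1, 4↦1, 5↦6, 6↦5, 7↦9, 8↦7, 9↦10, 10↦7]  zeros at y ∈ ∅
  x = 5: [0↦3, 1↦5, 2↦10, 3↦7, 4↦7, 5↦10, 6↦5, 7↦3, 8↦4, 9↦8, 10↦4]  zeros at y ∈ ∅
  x = 6: [0↦0, 1↦10, 2↦10, 3↦0, 4↦2, 5↦5, 6↦9, 7↦3, 8↦9, 9↦5, 10↦2]  zeros at y ∈ {0, 3}
  x = 7: [0↦1, 1↦10, 2↦7, 3↦3, 4↦9, 5↦3, 6↦7, 7↦10, 8↦1, 9↦2, 10↦2]  zeros at y ∈ ∅
  x = 8: [0↦7, 1↦6, 2↦2, 3↦6, 4↦7, 5↦5, 6↦0, 7↦3, 8↦3, 9↦0, 10↦5]  zeros at y ∈ {6, 9}
  x = 9: [0↦8, 1↦10, 2↦7, 3↦10, 4↦8, 5↦1, 6↦0, 7↦5, 8↦5, 9↦0, 10↦1]  zeros at y ∈ {6, 9}
  x = 10: [0↦5, 1↦1, 2↦1, 3↦5, 4↦2, 5↦3, 6↦8, 7↦6, 8↦8, 9↦3, 10↦2]  zeros at y ∈ ∅
Collecting zeros: affine points = {(1, 9), (2, 5), (2, 8), (6, 0), (6, 3), (8, 6), (8, 9), (9, 6), (9, 9)}.
Total count |C(F_11)_aff| = 9.


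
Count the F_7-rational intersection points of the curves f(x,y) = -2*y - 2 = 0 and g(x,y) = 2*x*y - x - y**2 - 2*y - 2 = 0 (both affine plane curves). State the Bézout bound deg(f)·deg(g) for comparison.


Common zeros: {(2, 6)}; count = 1; Bézout bound = 2.

deg(f) = 1, deg(g) = 2, so Bézout bound = 2.
Scan x ∈ F_7. For each x, list the y ∈ F_7 with f(x, y) ≡ 0 and those with g(x, y) ≡ 0 (mod 7); the common zeros in that column are the intersection.
  x = 0: f ≡ 0 at y ∈ {6}; g ≡ 0 at y ∈ ∅; common: ∅.
  x = 1: f ≡ 0 at y ∈ {6}; g ≡ 0 at y ∈ {2, 5}; common: ∅.
  x = 2: f ≡ 0 at y ∈ {6}; g ≡ 0 at y ∈ {3, 6}; common: {6}.
  x = 3: f ≡ 0 at y ∈ {6}; g ≡ 0 at y ∈ ∅; common: ∅.
  x = 4: f ≡ 0 at y ∈ {6}; g ≡ 0 at y ∈ ∅; common: ∅.
  x = 5: f ≡ 0 at y ∈ {6}; g ≡ 0 at y ∈ {0, 1}; common: ∅.
  x = 6: f ≡ 0 at y ∈ {6}; g ≡ 0 at y ∈ ∅; common: ∅.
Collecting: common zeros = {(2, 6)}, so the count is 1.
Comparison with the Bézout bound: 1 ≤ 2 = deg(f)·deg(g), as expected for curves with no common component (the affine F_7-count falls short of the bound because intersections may lie at infinity, over extension fields, or carry multiplicity).


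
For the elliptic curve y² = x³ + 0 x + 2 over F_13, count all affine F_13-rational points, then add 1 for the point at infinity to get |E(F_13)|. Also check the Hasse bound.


Affine points = {(1, 4), (1, 9), (2, 6), (2, 7), (3, 4), (3, 9), (4, 1), (4, 12), (5, 6), (5, 7), (6, 6), (6, 7), (9, 4), (9, 9), (10, 1), (10, 12), (12, 1), (12, 12)}; affine count = 18; |E(F_13)| = 19.

Discriminant check: Δ ∝ 4a³ + 27b² = 4·0³ + 27·2² = 4·0 + 27·4 ≡ 4 (mod 13). Nonzero ⇒ E is nonsingular.
For each x ∈ F_13, compute rhs = x³ + 0·x + 2 mod 13, then count y ∈ F_13 with y² ≡ rhs.
  x = 0: rhs = 2, matching y values: none (0 points).
  x = 1: rhs = 3, matching y values: 4, 9 (2 points).
  x = 2: rhs = 10, matching y values: 6, 7 (2 points).
  x = 3: rhs = 3, matching y values: 4, 9 (2 points).
  x = 4: rhs = 1, matching y values: 1, 12 (2 points).
  x = 5: rhs = 10, matching y values: 6, 7 (2 points).
  x = 6: rhs = 10, matching y values: 6, 7 (2 points).
  x = 7: rhs = 7, matching y values: none (0 points).
  x = 8: rhs = 7, matching y values: none (0 points).
  x = 9: rhs = 3, matching y values: 4, 9 (2 points).
  x = 10: rhs = 1, matching y values: 1, 12 (2 points).
  x = 11: rhs = 7, matching y values: none (0 points).
  x = 12: rhs = 1, matching y values: 1, 12 (2 points).
Total affine count: 18.
Full point count |E(F_13)| = 18 + 1 = 19.
Hasse bound: |19 − (13+1)| = |5| = 5 ≤ 2√13 ≈ 7.2111 ✓.


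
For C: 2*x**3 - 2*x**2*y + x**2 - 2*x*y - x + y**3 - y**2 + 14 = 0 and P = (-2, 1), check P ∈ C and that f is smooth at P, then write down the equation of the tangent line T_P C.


Tangent line at P: 25*x - 3*y + 53 = 0.

Step 1: f(-2, 1) = 0, so P lies on C.
Step 2: partial derivatives
  f_x(x, y) = 6*x**2 - 4*x*y + 2*x - 2*y - 1, f_y(x, y) = -2*x**2 - 2*x + 3*y**2 - 2*y.
  f_x(P) = 25, f_y(P) = -3 (gradient nonzero, so P is smooth).
Step 3: tangent line at P: 25·(x − -2) + -3·(y − 1) = 0.
Expanding: 25*x - 3*y + 53 = 0.


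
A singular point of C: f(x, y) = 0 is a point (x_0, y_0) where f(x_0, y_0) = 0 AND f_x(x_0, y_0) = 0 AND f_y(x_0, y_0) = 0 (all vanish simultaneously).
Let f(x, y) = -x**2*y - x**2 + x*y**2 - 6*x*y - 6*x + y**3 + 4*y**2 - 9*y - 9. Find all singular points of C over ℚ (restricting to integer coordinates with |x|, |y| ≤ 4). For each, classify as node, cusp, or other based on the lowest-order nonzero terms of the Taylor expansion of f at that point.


Singular points: {(-3, 0)}; classification: node.

Compute partial derivatives:
  f_x = -2*x*y - 2*x + y**2 - 6*y - 6.
  f_y = -x**2 + 2*x*y - 6*x + 3*y**2 + 8*y - 9.
Scan x_0 ∈ {−4, ..., 4}. For each x_0, f_y(x_0, y) is a polynomial in y; find its integer roots y ∈ {−4, ..., 4}, then test f_x and f at those candidates.
  x = -4: f_y(-4, y) = 3*y**2 - 1; no integer root y with |y| ≤ 4.
  x = -3: f_y(-3, y) = 3*y**2 + 2*y; vanishes at y ∈ {0}. (-3, 0): f_x = 0, f = 0 — SINGULAR.
  x = -2: f_y(-2, y) = 3*y**2 + 4*y - 1; no integer root y with |y| ≤ 4.
  x = -1: f_y(-1, y) = 3*y**2 + 6*y - 4; no integer root y with |y| ≤ 4.
  x = 0: f_y(0, y) = 3*y**2 + 8*y - 9; no integer root y with |y| ≤ 4.
  x = 1: f_y(1, y) = 3*y**2 + 10*y - 16; no integer root y with |y| ≤ 4.
  x = 2: f_y(2, y) = 3*y**2 + 12*y - 25; no integer root y with |y| ≤ 4.
  x = 3: f_y(3, y) = 3*y**2 + 14*y - 36; no integer root y with |y| ≤ 4.
  x = 4: f_y(4, y) = 3*y**2 + 16*y - 49; no integer root y with |y| ≤ 4.
Only singular point on the grid: (-3, 0).
Classify: substitute x = -3 + u, y = 0 + v and expand: f = -u**2*v - u**2 + u*v**2 + v**3 + v**2.
No constant or linear terms (consistent with a singular point). Quadratic part: -u**2 + v**2. Cubic part: -u**2*v + u*v**2 + v**3.
The quadratic part v**2 - u**2 = (v − u)(v + u) splits into two distinct linear factors, so there are two distinct tangent lines y − 0 = ±(x − -3) — this is a node (ordinary double point).
Classification: node.


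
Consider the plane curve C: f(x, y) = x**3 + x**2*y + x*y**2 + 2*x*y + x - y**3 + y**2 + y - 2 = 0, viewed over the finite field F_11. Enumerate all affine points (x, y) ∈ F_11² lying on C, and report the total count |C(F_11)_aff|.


Affine F_11-points: {(0, 6), (1, 0), (1, 5), (1, 8), (4, 0), (4, 7), (4, 9), (5, 9), (5, 10), (6, 0), (6, 1), (6, 6), (8, 5), (9, 2), (9, 4), (10, 6)}; count = 16.

For each of the 121 pairs (x, y) ∈ F_11², evaluate f(x, y) mod 11. Record the zeros.
  x = 0: [0↦9, 1↦10, 2↦7, 3↦5, 4↦9, 5↦2, 6↦0, 7↦8, 8↦9, 9↦8, 10↦10]  zeros at y ∈ {6}
  x = 1: [0↦0, 1↦5, 2↦8, 3↦3, 4↦6, 5↦0, 6↦1, 7↦3, 8↦0, 9↦8, 10↦10]  zeros at y ∈ {0, 5, 8}
  x = 2: [0↦8, 1↦8, 2↦8, 3↦2, 4↦6, 5↦3, 6↦9, 7↦7, 8↦2, 9↦10, 10↦3]  zeros at y ∈ ∅
  x = 3: [0↦6, 1↦3, 2↦2, 3↦8, 4↦4, 5↦6, 6↦8, 7↦4, 8↦10, 9↦9, 10↦6]  zeros at y ∈ ∅
  x = 4: [0↦0, 1↦7, 2↦7, 3↦5, 4↦6, 5↦4, 6↦4, 7↦0, 8↦8, 9↦0, 10↦3]  zeros at y ∈ {0, 7, 9}
  x = 5: [0↦7, 1↦4, 2↦7, 3↦10, 4↦7, 5↦3, 6↦3, 7↦1, 8↦2, 9↦0, 10↦0]  zeros at y ∈ {9, 10}
  x = 6: [0↦0, 1↦0, 2↦8, 3↦7, 4↦2, 5↦9, 6↦0, 7↦2, 8↦9, 9↦4, 10↦3]  zeros at y ∈ {0, 1, 6}
  x = 7: [0↦7, 1↦1, 2↦5, 3↦2, 4↦8, 5↦6, 6↦1, 7↦9, 8↦2, 9↦7, 10↦7]  zeros at y ∈ ∅
  x = 8: [0↦1, 1↦2, 2↦4, 3↦1, 4↦9, 5↦0, 6↦1, 7↦6, 8↦9, 9↦4, 10↦7]  zeros at y ∈ {5}
  x = 9: [0↦10, 1↦9, 2↦0, 3↦10, 4↦0, 5↦8, 6↦6, 7↦10, 8↦3, 9↦1, 10↦9]  zeros at y ∈ {2, 4}
  x = 10: [0↦7, 1↦6, 2↦10, 3↦2, 4↦9, 5↦3, 6↦0, 7↦5, 8↦1, 9↦4, 10↦8]  zeros at y ∈ {6}
Collecting zeros: affine points = {(0, 6), (1, 0), (1, 5), (1, 8), (4, 0), (4, 7), (4, 9), (5, 9), (5, 10), (6, 0), (6, 1), (6, 6), (8, 5), (9, 2), (9, 4), (10, 6)}.
Total count |C(F_11)_aff| = 16.


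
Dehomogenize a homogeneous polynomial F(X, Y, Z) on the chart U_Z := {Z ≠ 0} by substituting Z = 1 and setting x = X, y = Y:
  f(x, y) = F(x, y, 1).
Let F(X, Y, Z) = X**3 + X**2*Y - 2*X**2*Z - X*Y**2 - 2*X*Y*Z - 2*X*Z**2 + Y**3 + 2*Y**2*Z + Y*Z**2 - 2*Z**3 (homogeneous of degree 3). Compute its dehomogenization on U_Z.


f(x, y) = x**3 + x**2*y - 2*x**2 - x*y**2 - 2*x*y - 2*x + y**3 + 2*y**2 + y - 2

On U_Z we set Z = 1. Each monomial c·X^i·Y^j·Z^k in F becomes c·x^i·y^j·1^k = c·x^i·y^j.
Substituting Z = 1: F(X, Y, 1) = x**3 + x**2*y - 2*x**2 - x*y**2 - 2*x*y - 2*x + y**3 + 2*y**2 + y - 2.
Note: deg(f) ≤ deg(F) = 3; strict inequality happens when F is divisible by Z (lost terms).


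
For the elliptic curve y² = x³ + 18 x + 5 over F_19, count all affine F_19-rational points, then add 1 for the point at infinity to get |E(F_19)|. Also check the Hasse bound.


Affine points = {(0, 9), (0, 10), (1, 9), (1, 10), (2, 7), (2, 12), (5, 7), (5, 12), (6, 5), (6, 14), (10, 8), (10, 11), (12, 7), (12, 12), (13, 2), (13, 17), (16, 0), (18, 9), (18, 10)}; affine count = 19; |E(F_19)| = 20.

Discriminant check: Δ ∝ 4a³ + 27b² = 4·18³ + 27·5² = 4·5832 + 27·25 ≡ 6 (mod 19). Nonzero ⇒ E is nonsingular.
For each x ∈ F_19, compute rhs = x³ + 18·x + 5 mod 19, then count y ∈ F_19 with y² ≡ rhs.
  x = 0: rhs = 5, matching y values: 9, 10 (2 points).
  x = 1: rhs = 5, matching y values: 9, 10 (2 points).
  x = 2: rhs = 11, matching y values: 7, 12 (2 points).
  x = 3: rhs = 10, matching y values: none (0 points).
  x = 4: rhs = 8, matching y values: none (0 points).
  x = 5: rhs = 11, matching y values: 7, 12 (2 points).
  x = 6: rhs = 6, matching y values: 5, 14 (2 points).
  x = 7: rhs = 18, matching y values: none (0 points).
  x = 8: rhs = 15, matching y values: none (0 points).
  x = 9: rhs = 3, matching y values: none (0 points).
  x = 10: rhs = 7, matching y values: 8, 11 (2 points).
  x = 11: rhs = 14, matching y values: none (0 points).
  x = 12: rhs = 11, matching y values: 7, 12 (2 points).
  x = 13: rhs = 4, matching y values: 2, 17 (2 points).
  x = 14: rhs = 18, matching y values: none (0 points).
  x = 15: rhs = 2, matching y values: none (0 points).
  x = 16: rhs = 0, matching y values: 0 (1 points).
  x = 17: rhs = 18, matching y values: none (0 points).
  x = 18: rhs = 5, matching y values: 9, 10 (2 points).
Total affine count: 19.
Full point count |E(F_19)| = 19 + 1 = 20.
Hasse bound: |20 − (19+1)| = |0| = 0 ≤ 2√19 ≈ 8.7178 ✓.
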